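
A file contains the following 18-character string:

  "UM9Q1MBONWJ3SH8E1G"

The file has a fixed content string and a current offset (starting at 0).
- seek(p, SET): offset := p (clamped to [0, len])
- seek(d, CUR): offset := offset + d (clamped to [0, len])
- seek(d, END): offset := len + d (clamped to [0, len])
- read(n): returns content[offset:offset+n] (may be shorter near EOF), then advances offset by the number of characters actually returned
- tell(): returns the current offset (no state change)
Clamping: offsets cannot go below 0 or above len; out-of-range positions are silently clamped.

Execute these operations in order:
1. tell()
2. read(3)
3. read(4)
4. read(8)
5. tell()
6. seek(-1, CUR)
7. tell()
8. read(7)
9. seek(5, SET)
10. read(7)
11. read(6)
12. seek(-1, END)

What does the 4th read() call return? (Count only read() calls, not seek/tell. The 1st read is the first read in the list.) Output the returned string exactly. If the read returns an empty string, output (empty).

After 1 (tell()): offset=0
After 2 (read(3)): returned 'UM9', offset=3
After 3 (read(4)): returned 'Q1MB', offset=7
After 4 (read(8)): returned 'ONWJ3SH8', offset=15
After 5 (tell()): offset=15
After 6 (seek(-1, CUR)): offset=14
After 7 (tell()): offset=14
After 8 (read(7)): returned '8E1G', offset=18
After 9 (seek(5, SET)): offset=5
After 10 (read(7)): returned 'MBONWJ3', offset=12
After 11 (read(6)): returned 'SH8E1G', offset=18
After 12 (seek(-1, END)): offset=17

Answer: 8E1G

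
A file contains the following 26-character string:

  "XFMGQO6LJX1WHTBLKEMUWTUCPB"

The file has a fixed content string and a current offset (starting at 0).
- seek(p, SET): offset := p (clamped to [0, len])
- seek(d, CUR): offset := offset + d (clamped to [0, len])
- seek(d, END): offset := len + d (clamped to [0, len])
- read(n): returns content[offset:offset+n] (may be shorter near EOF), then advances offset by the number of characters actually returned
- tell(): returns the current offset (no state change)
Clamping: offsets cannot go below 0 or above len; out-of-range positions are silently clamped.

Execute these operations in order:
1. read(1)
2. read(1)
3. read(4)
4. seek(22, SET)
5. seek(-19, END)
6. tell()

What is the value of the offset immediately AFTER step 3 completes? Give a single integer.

Answer: 6

Derivation:
After 1 (read(1)): returned 'X', offset=1
After 2 (read(1)): returned 'F', offset=2
After 3 (read(4)): returned 'MGQO', offset=6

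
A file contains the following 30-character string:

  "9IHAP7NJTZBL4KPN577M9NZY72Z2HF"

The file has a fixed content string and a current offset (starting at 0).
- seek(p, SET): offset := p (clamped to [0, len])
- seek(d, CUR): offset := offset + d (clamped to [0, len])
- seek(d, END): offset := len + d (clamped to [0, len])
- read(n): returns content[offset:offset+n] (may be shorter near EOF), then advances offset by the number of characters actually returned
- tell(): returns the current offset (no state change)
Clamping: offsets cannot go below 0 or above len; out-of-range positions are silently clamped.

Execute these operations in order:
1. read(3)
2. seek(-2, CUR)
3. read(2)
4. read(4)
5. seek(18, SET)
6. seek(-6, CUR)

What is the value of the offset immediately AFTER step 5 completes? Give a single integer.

After 1 (read(3)): returned '9IH', offset=3
After 2 (seek(-2, CUR)): offset=1
After 3 (read(2)): returned 'IH', offset=3
After 4 (read(4)): returned 'AP7N', offset=7
After 5 (seek(18, SET)): offset=18

Answer: 18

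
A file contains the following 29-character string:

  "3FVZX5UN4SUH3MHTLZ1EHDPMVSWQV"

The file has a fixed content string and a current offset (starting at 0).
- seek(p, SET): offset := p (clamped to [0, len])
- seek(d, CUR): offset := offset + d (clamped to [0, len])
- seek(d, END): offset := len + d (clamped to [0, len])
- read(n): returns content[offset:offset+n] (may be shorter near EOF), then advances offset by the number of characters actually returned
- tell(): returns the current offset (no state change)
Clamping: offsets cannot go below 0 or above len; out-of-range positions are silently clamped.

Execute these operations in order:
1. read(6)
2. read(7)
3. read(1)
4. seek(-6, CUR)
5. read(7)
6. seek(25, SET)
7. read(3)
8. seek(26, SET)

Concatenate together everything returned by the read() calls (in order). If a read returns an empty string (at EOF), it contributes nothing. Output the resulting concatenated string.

After 1 (read(6)): returned '3FVZX5', offset=6
After 2 (read(7)): returned 'UN4SUH3', offset=13
After 3 (read(1)): returned 'M', offset=14
After 4 (seek(-6, CUR)): offset=8
After 5 (read(7)): returned '4SUH3MH', offset=15
After 6 (seek(25, SET)): offset=25
After 7 (read(3)): returned 'SWQ', offset=28
After 8 (seek(26, SET)): offset=26

Answer: 3FVZX5UN4SUH3M4SUH3MHSWQ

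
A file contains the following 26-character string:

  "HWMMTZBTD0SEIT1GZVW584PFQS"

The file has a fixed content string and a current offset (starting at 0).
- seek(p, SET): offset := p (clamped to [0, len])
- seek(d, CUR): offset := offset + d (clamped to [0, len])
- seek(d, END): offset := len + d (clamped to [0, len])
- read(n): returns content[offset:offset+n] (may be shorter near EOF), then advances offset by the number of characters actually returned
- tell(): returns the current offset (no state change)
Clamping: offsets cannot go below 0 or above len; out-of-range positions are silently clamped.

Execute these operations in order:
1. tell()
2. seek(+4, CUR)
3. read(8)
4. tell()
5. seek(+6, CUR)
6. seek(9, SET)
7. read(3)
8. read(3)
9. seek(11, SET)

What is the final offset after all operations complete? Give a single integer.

After 1 (tell()): offset=0
After 2 (seek(+4, CUR)): offset=4
After 3 (read(8)): returned 'TZBTD0SE', offset=12
After 4 (tell()): offset=12
After 5 (seek(+6, CUR)): offset=18
After 6 (seek(9, SET)): offset=9
After 7 (read(3)): returned '0SE', offset=12
After 8 (read(3)): returned 'IT1', offset=15
After 9 (seek(11, SET)): offset=11

Answer: 11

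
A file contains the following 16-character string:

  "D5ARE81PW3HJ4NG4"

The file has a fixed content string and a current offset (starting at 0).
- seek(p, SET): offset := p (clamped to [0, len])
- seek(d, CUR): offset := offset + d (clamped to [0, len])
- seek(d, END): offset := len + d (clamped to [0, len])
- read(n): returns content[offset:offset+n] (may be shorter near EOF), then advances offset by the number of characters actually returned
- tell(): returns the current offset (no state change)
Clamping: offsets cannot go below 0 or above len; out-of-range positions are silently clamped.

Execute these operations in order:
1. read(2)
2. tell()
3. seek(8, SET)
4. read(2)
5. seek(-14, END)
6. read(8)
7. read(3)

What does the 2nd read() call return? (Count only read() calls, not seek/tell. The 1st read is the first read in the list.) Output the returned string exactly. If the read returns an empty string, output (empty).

Answer: W3

Derivation:
After 1 (read(2)): returned 'D5', offset=2
After 2 (tell()): offset=2
After 3 (seek(8, SET)): offset=8
After 4 (read(2)): returned 'W3', offset=10
After 5 (seek(-14, END)): offset=2
After 6 (read(8)): returned 'ARE81PW3', offset=10
After 7 (read(3)): returned 'HJ4', offset=13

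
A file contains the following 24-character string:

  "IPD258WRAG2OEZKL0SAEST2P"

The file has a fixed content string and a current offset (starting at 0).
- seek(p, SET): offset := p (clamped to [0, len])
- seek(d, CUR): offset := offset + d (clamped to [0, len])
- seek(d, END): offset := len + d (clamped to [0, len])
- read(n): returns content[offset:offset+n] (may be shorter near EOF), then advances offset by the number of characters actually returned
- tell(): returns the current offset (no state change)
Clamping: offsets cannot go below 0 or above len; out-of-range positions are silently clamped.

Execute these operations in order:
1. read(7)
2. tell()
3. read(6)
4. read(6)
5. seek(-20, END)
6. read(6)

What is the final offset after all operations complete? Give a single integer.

Answer: 10

Derivation:
After 1 (read(7)): returned 'IPD258W', offset=7
After 2 (tell()): offset=7
After 3 (read(6)): returned 'RAG2OE', offset=13
After 4 (read(6)): returned 'ZKL0SA', offset=19
After 5 (seek(-20, END)): offset=4
After 6 (read(6)): returned '58WRAG', offset=10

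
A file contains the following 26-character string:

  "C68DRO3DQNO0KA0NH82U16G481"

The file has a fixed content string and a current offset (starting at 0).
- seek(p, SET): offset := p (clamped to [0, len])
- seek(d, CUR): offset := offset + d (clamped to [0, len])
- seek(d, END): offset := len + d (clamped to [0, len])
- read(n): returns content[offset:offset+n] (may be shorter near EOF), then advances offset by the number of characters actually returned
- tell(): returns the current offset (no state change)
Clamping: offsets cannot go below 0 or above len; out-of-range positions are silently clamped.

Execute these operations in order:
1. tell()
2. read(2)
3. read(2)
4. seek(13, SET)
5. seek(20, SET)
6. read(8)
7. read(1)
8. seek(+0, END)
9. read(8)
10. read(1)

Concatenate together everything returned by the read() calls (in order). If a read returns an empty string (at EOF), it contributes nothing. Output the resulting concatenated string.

After 1 (tell()): offset=0
After 2 (read(2)): returned 'C6', offset=2
After 3 (read(2)): returned '8D', offset=4
After 4 (seek(13, SET)): offset=13
After 5 (seek(20, SET)): offset=20
After 6 (read(8)): returned '16G481', offset=26
After 7 (read(1)): returned '', offset=26
After 8 (seek(+0, END)): offset=26
After 9 (read(8)): returned '', offset=26
After 10 (read(1)): returned '', offset=26

Answer: C68D16G481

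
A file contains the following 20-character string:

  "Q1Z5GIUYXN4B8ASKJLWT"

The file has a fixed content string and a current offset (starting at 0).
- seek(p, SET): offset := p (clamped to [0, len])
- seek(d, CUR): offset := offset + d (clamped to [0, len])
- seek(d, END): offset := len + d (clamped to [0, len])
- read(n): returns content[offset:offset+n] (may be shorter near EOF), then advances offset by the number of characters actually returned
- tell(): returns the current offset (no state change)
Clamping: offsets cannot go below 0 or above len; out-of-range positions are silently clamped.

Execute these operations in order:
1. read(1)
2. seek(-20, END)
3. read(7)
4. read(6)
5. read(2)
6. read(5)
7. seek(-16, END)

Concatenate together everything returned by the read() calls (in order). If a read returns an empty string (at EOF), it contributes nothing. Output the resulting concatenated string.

After 1 (read(1)): returned 'Q', offset=1
After 2 (seek(-20, END)): offset=0
After 3 (read(7)): returned 'Q1Z5GIU', offset=7
After 4 (read(6)): returned 'YXN4B8', offset=13
After 5 (read(2)): returned 'AS', offset=15
After 6 (read(5)): returned 'KJLWT', offset=20
After 7 (seek(-16, END)): offset=4

Answer: QQ1Z5GIUYXN4B8ASKJLWT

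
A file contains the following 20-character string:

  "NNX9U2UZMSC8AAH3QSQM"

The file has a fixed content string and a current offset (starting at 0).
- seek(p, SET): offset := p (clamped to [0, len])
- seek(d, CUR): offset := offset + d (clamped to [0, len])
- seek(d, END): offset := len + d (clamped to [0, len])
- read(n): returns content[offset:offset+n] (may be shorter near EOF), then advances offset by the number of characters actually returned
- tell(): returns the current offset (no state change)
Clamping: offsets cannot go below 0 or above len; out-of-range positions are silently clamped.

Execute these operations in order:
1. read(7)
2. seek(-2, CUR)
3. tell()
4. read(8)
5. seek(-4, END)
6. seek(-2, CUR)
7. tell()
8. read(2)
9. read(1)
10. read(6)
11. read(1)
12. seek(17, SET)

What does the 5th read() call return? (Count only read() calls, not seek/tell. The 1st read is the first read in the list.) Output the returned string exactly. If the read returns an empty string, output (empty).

Answer: SQM

Derivation:
After 1 (read(7)): returned 'NNX9U2U', offset=7
After 2 (seek(-2, CUR)): offset=5
After 3 (tell()): offset=5
After 4 (read(8)): returned '2UZMSC8A', offset=13
After 5 (seek(-4, END)): offset=16
After 6 (seek(-2, CUR)): offset=14
After 7 (tell()): offset=14
After 8 (read(2)): returned 'H3', offset=16
After 9 (read(1)): returned 'Q', offset=17
After 10 (read(6)): returned 'SQM', offset=20
After 11 (read(1)): returned '', offset=20
After 12 (seek(17, SET)): offset=17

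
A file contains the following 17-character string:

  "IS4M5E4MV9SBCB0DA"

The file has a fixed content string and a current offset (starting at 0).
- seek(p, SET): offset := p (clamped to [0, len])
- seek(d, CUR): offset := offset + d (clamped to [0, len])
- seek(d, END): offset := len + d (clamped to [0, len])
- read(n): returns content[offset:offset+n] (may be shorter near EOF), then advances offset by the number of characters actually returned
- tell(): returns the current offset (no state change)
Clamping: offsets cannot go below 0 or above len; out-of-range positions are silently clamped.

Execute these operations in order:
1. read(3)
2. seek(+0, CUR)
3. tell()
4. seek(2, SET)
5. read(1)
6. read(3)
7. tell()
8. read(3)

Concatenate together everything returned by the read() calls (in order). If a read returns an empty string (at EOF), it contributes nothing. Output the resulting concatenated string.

Answer: IS44M5E4MV

Derivation:
After 1 (read(3)): returned 'IS4', offset=3
After 2 (seek(+0, CUR)): offset=3
After 3 (tell()): offset=3
After 4 (seek(2, SET)): offset=2
After 5 (read(1)): returned '4', offset=3
After 6 (read(3)): returned 'M5E', offset=6
After 7 (tell()): offset=6
After 8 (read(3)): returned '4MV', offset=9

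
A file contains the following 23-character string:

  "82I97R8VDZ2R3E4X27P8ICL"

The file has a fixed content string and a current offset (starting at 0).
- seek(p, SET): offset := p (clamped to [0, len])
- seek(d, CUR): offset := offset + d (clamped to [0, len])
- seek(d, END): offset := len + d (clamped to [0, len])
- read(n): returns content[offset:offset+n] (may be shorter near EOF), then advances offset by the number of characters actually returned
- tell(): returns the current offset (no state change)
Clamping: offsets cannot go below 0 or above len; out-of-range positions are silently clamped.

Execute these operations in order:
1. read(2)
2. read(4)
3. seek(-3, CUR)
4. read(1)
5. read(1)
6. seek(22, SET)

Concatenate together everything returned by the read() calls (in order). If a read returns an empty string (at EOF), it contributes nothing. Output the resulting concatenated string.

Answer: 82I97R97

Derivation:
After 1 (read(2)): returned '82', offset=2
After 2 (read(4)): returned 'I97R', offset=6
After 3 (seek(-3, CUR)): offset=3
After 4 (read(1)): returned '9', offset=4
After 5 (read(1)): returned '7', offset=5
After 6 (seek(22, SET)): offset=22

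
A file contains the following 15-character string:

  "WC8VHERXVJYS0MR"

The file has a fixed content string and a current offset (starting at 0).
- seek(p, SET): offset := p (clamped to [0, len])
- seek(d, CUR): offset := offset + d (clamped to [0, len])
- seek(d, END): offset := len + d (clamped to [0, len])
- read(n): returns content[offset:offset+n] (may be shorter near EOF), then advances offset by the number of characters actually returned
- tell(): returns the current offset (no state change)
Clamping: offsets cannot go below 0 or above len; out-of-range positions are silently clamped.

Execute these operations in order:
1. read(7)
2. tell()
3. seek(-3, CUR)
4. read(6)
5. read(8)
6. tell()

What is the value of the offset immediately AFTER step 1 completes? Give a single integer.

Answer: 7

Derivation:
After 1 (read(7)): returned 'WC8VHER', offset=7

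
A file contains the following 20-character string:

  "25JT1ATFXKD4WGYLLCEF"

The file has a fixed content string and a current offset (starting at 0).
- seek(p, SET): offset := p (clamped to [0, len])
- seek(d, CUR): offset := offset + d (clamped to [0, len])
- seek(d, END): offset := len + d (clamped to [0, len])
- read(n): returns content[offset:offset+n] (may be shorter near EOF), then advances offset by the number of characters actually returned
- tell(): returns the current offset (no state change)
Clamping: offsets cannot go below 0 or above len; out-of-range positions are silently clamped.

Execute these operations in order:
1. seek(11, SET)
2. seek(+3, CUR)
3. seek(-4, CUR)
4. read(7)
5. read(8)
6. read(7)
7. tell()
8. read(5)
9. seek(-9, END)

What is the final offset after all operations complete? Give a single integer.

Answer: 11

Derivation:
After 1 (seek(11, SET)): offset=11
After 2 (seek(+3, CUR)): offset=14
After 3 (seek(-4, CUR)): offset=10
After 4 (read(7)): returned 'D4WGYLL', offset=17
After 5 (read(8)): returned 'CEF', offset=20
After 6 (read(7)): returned '', offset=20
After 7 (tell()): offset=20
After 8 (read(5)): returned '', offset=20
After 9 (seek(-9, END)): offset=11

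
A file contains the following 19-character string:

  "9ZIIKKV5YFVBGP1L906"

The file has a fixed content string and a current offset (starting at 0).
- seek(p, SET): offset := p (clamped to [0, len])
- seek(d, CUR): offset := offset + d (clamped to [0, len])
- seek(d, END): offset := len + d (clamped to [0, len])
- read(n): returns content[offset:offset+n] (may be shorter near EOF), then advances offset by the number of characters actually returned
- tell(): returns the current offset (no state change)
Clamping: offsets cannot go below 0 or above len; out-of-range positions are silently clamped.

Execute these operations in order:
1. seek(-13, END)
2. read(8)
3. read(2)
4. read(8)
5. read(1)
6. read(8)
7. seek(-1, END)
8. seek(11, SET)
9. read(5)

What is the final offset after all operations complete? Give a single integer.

Answer: 16

Derivation:
After 1 (seek(-13, END)): offset=6
After 2 (read(8)): returned 'V5YFVBGP', offset=14
After 3 (read(2)): returned '1L', offset=16
After 4 (read(8)): returned '906', offset=19
After 5 (read(1)): returned '', offset=19
After 6 (read(8)): returned '', offset=19
After 7 (seek(-1, END)): offset=18
After 8 (seek(11, SET)): offset=11
After 9 (read(5)): returned 'BGP1L', offset=16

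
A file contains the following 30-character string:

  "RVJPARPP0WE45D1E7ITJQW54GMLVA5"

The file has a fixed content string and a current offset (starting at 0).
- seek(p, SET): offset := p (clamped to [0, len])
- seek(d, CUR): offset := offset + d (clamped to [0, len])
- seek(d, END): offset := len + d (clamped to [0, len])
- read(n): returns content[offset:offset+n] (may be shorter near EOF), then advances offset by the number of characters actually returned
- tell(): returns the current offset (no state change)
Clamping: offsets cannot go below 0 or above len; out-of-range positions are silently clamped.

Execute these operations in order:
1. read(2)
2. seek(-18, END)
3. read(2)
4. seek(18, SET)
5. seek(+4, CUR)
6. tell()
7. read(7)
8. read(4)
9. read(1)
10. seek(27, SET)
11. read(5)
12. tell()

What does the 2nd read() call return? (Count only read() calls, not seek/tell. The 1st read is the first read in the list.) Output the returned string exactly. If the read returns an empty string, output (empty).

Answer: 5D

Derivation:
After 1 (read(2)): returned 'RV', offset=2
After 2 (seek(-18, END)): offset=12
After 3 (read(2)): returned '5D', offset=14
After 4 (seek(18, SET)): offset=18
After 5 (seek(+4, CUR)): offset=22
After 6 (tell()): offset=22
After 7 (read(7)): returned '54GMLVA', offset=29
After 8 (read(4)): returned '5', offset=30
After 9 (read(1)): returned '', offset=30
After 10 (seek(27, SET)): offset=27
After 11 (read(5)): returned 'VA5', offset=30
After 12 (tell()): offset=30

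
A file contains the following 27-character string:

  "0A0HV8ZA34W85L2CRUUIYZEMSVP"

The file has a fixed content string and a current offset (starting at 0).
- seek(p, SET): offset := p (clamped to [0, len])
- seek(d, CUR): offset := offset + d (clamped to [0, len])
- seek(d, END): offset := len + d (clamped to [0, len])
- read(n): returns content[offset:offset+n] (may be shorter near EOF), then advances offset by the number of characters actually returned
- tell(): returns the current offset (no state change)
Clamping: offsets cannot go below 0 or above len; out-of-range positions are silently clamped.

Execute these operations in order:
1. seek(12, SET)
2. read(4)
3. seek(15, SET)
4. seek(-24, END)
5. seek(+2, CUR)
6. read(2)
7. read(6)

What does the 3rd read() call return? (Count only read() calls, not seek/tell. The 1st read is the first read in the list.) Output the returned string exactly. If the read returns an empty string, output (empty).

After 1 (seek(12, SET)): offset=12
After 2 (read(4)): returned '5L2C', offset=16
After 3 (seek(15, SET)): offset=15
After 4 (seek(-24, END)): offset=3
After 5 (seek(+2, CUR)): offset=5
After 6 (read(2)): returned '8Z', offset=7
After 7 (read(6)): returned 'A34W85', offset=13

Answer: A34W85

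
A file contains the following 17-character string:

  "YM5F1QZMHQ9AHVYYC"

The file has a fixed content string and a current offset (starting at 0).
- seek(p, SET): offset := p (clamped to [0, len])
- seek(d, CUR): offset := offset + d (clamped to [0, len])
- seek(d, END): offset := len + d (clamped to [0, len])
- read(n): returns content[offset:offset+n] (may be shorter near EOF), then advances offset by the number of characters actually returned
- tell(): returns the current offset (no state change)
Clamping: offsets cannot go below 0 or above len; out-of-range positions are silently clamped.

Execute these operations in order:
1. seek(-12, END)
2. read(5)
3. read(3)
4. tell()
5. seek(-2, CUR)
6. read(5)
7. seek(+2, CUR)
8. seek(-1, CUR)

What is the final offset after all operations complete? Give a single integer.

After 1 (seek(-12, END)): offset=5
After 2 (read(5)): returned 'QZMHQ', offset=10
After 3 (read(3)): returned '9AH', offset=13
After 4 (tell()): offset=13
After 5 (seek(-2, CUR)): offset=11
After 6 (read(5)): returned 'AHVYY', offset=16
After 7 (seek(+2, CUR)): offset=17
After 8 (seek(-1, CUR)): offset=16

Answer: 16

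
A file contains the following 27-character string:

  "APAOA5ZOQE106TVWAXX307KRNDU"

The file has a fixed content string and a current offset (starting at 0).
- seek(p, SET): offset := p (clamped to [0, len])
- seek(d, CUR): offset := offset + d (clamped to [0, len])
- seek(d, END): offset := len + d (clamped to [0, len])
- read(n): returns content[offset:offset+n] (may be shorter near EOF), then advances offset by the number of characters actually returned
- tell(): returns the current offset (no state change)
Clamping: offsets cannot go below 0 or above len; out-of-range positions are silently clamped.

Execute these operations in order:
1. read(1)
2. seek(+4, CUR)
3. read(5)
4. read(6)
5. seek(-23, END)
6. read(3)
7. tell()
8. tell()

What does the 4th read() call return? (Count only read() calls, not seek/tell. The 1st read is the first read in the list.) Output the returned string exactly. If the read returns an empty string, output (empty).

After 1 (read(1)): returned 'A', offset=1
After 2 (seek(+4, CUR)): offset=5
After 3 (read(5)): returned '5ZOQE', offset=10
After 4 (read(6)): returned '106TVW', offset=16
After 5 (seek(-23, END)): offset=4
After 6 (read(3)): returned 'A5Z', offset=7
After 7 (tell()): offset=7
After 8 (tell()): offset=7

Answer: A5Z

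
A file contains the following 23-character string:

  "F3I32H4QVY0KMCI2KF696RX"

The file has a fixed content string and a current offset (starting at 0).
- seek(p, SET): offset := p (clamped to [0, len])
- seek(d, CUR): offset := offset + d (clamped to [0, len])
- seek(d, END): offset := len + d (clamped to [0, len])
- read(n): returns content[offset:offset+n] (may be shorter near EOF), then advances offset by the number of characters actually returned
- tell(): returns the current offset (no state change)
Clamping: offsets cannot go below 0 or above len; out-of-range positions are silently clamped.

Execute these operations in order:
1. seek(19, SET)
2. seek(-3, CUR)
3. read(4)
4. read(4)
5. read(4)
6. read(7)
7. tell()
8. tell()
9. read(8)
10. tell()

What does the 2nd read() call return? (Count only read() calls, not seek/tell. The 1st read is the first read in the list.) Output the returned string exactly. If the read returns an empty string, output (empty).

After 1 (seek(19, SET)): offset=19
After 2 (seek(-3, CUR)): offset=16
After 3 (read(4)): returned 'KF69', offset=20
After 4 (read(4)): returned '6RX', offset=23
After 5 (read(4)): returned '', offset=23
After 6 (read(7)): returned '', offset=23
After 7 (tell()): offset=23
After 8 (tell()): offset=23
After 9 (read(8)): returned '', offset=23
After 10 (tell()): offset=23

Answer: 6RX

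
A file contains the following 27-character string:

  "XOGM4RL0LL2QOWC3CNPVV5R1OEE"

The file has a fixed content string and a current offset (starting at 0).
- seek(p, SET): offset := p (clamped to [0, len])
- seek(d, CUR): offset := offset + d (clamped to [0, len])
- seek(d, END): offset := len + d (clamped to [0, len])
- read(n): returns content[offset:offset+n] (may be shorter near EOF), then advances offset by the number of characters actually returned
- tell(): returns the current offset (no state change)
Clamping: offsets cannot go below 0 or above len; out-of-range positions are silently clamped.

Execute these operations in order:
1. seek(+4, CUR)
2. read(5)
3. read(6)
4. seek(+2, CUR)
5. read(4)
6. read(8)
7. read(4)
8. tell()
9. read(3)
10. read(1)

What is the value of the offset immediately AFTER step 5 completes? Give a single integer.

After 1 (seek(+4, CUR)): offset=4
After 2 (read(5)): returned '4RL0L', offset=9
After 3 (read(6)): returned 'L2QOWC', offset=15
After 4 (seek(+2, CUR)): offset=17
After 5 (read(4)): returned 'NPVV', offset=21

Answer: 21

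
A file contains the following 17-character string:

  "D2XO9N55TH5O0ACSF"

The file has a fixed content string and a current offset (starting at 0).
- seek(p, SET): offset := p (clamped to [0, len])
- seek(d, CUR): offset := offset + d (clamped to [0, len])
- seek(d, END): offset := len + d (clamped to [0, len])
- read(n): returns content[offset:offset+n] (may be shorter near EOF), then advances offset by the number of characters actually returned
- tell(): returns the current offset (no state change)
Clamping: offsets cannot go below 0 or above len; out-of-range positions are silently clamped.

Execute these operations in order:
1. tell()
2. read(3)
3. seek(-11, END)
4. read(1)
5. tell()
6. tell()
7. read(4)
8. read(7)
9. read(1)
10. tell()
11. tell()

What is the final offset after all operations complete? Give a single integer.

After 1 (tell()): offset=0
After 2 (read(3)): returned 'D2X', offset=3
After 3 (seek(-11, END)): offset=6
After 4 (read(1)): returned '5', offset=7
After 5 (tell()): offset=7
After 6 (tell()): offset=7
After 7 (read(4)): returned '5TH5', offset=11
After 8 (read(7)): returned 'O0ACSF', offset=17
After 9 (read(1)): returned '', offset=17
After 10 (tell()): offset=17
After 11 (tell()): offset=17

Answer: 17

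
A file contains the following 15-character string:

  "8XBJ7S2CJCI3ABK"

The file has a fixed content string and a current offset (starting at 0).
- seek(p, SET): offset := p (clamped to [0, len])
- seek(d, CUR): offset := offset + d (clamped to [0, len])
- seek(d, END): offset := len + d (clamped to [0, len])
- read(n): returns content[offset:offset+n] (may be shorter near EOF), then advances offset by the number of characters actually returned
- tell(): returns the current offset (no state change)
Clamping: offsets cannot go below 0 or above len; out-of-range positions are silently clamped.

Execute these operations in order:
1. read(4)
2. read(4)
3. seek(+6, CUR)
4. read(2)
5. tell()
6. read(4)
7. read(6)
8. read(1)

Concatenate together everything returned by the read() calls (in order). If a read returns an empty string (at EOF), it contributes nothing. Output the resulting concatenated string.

After 1 (read(4)): returned '8XBJ', offset=4
After 2 (read(4)): returned '7S2C', offset=8
After 3 (seek(+6, CUR)): offset=14
After 4 (read(2)): returned 'K', offset=15
After 5 (tell()): offset=15
After 6 (read(4)): returned '', offset=15
After 7 (read(6)): returned '', offset=15
After 8 (read(1)): returned '', offset=15

Answer: 8XBJ7S2CK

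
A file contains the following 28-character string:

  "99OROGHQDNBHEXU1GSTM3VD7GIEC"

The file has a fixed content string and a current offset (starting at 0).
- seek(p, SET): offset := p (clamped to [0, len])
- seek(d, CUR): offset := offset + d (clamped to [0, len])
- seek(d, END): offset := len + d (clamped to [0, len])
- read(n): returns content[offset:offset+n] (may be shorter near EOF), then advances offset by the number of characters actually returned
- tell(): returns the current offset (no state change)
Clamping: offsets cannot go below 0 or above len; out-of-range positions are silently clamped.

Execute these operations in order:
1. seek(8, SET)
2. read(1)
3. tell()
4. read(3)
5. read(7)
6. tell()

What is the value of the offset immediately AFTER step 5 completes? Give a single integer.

Answer: 19

Derivation:
After 1 (seek(8, SET)): offset=8
After 2 (read(1)): returned 'D', offset=9
After 3 (tell()): offset=9
After 4 (read(3)): returned 'NBH', offset=12
After 5 (read(7)): returned 'EXU1GST', offset=19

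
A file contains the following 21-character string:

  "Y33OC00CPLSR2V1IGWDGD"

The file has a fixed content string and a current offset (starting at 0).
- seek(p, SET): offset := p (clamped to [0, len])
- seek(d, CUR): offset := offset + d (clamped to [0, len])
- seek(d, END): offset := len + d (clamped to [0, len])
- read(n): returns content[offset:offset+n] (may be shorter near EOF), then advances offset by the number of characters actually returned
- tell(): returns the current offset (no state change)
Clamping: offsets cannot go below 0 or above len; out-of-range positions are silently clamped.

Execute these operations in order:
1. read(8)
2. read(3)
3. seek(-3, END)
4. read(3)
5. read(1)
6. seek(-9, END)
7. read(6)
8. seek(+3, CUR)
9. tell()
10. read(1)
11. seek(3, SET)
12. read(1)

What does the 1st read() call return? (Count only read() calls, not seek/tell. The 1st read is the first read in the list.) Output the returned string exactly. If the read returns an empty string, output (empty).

After 1 (read(8)): returned 'Y33OC00C', offset=8
After 2 (read(3)): returned 'PLS', offset=11
After 3 (seek(-3, END)): offset=18
After 4 (read(3)): returned 'DGD', offset=21
After 5 (read(1)): returned '', offset=21
After 6 (seek(-9, END)): offset=12
After 7 (read(6)): returned '2V1IGW', offset=18
After 8 (seek(+3, CUR)): offset=21
After 9 (tell()): offset=21
After 10 (read(1)): returned '', offset=21
After 11 (seek(3, SET)): offset=3
After 12 (read(1)): returned 'O', offset=4

Answer: Y33OC00C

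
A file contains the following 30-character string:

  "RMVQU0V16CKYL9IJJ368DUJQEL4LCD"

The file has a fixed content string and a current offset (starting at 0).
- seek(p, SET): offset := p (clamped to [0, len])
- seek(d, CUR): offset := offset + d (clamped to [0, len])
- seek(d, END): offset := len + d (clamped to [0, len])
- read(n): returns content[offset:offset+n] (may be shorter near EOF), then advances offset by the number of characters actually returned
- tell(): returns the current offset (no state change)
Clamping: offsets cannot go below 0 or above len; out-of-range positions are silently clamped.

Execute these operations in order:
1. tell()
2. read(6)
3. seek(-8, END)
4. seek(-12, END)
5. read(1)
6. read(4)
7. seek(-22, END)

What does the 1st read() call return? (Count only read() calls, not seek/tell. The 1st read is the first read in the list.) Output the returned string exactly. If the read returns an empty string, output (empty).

Answer: RMVQU0

Derivation:
After 1 (tell()): offset=0
After 2 (read(6)): returned 'RMVQU0', offset=6
After 3 (seek(-8, END)): offset=22
After 4 (seek(-12, END)): offset=18
After 5 (read(1)): returned '6', offset=19
After 6 (read(4)): returned '8DUJ', offset=23
After 7 (seek(-22, END)): offset=8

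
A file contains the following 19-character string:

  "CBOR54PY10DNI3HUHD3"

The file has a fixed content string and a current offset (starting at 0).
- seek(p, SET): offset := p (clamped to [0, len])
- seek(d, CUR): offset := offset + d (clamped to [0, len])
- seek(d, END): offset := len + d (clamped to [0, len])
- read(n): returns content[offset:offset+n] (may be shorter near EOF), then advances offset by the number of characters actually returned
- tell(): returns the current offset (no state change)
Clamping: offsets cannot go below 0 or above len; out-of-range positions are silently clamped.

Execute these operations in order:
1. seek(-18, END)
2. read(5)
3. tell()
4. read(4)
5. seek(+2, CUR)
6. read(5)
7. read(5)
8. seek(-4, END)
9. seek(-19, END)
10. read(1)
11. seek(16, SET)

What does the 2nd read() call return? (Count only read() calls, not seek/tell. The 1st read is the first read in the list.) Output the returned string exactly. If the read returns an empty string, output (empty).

After 1 (seek(-18, END)): offset=1
After 2 (read(5)): returned 'BOR54', offset=6
After 3 (tell()): offset=6
After 4 (read(4)): returned 'PY10', offset=10
After 5 (seek(+2, CUR)): offset=12
After 6 (read(5)): returned 'I3HUH', offset=17
After 7 (read(5)): returned 'D3', offset=19
After 8 (seek(-4, END)): offset=15
After 9 (seek(-19, END)): offset=0
After 10 (read(1)): returned 'C', offset=1
After 11 (seek(16, SET)): offset=16

Answer: PY10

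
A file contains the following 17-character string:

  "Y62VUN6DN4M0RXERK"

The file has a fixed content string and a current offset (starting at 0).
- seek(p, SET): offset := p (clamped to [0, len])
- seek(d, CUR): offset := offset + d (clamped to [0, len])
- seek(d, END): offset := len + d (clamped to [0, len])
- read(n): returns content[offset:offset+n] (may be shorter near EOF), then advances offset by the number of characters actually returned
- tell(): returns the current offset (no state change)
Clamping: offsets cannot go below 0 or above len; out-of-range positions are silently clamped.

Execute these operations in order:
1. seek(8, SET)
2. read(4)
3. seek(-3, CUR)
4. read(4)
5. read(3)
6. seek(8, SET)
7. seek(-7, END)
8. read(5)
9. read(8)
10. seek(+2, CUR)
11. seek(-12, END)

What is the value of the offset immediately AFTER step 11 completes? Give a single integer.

After 1 (seek(8, SET)): offset=8
After 2 (read(4)): returned 'N4M0', offset=12
After 3 (seek(-3, CUR)): offset=9
After 4 (read(4)): returned '4M0R', offset=13
After 5 (read(3)): returned 'XER', offset=16
After 6 (seek(8, SET)): offset=8
After 7 (seek(-7, END)): offset=10
After 8 (read(5)): returned 'M0RXE', offset=15
After 9 (read(8)): returned 'RK', offset=17
After 10 (seek(+2, CUR)): offset=17
After 11 (seek(-12, END)): offset=5

Answer: 5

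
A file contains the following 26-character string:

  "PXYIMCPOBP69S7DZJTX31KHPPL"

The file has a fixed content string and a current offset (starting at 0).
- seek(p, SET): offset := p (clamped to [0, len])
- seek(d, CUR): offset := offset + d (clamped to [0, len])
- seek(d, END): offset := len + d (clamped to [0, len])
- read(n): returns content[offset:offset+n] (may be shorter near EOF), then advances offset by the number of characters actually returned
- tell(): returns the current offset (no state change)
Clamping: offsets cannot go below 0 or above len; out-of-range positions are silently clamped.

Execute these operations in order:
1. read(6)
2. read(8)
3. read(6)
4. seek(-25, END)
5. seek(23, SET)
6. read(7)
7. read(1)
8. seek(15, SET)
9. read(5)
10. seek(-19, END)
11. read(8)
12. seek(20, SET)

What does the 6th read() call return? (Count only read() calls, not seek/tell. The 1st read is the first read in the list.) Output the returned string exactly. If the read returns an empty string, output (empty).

Answer: ZJTX3

Derivation:
After 1 (read(6)): returned 'PXYIMC', offset=6
After 2 (read(8)): returned 'POBP69S7', offset=14
After 3 (read(6)): returned 'DZJTX3', offset=20
After 4 (seek(-25, END)): offset=1
After 5 (seek(23, SET)): offset=23
After 6 (read(7)): returned 'PPL', offset=26
After 7 (read(1)): returned '', offset=26
After 8 (seek(15, SET)): offset=15
After 9 (read(5)): returned 'ZJTX3', offset=20
After 10 (seek(-19, END)): offset=7
After 11 (read(8)): returned 'OBP69S7D', offset=15
After 12 (seek(20, SET)): offset=20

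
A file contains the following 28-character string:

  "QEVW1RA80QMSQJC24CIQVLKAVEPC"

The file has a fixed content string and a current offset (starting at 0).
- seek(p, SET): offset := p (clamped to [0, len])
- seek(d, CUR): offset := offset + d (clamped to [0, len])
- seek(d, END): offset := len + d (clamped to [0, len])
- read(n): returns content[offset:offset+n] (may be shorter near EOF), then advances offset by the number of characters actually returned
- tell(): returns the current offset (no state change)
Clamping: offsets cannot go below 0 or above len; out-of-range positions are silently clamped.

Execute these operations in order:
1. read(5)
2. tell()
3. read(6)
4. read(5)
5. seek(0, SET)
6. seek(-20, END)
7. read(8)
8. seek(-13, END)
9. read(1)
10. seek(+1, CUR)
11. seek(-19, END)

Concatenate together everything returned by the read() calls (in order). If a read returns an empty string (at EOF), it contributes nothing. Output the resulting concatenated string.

After 1 (read(5)): returned 'QEVW1', offset=5
After 2 (tell()): offset=5
After 3 (read(6)): returned 'RA80QM', offset=11
After 4 (read(5)): returned 'SQJC2', offset=16
After 5 (seek(0, SET)): offset=0
After 6 (seek(-20, END)): offset=8
After 7 (read(8)): returned '0QMSQJC2', offset=16
After 8 (seek(-13, END)): offset=15
After 9 (read(1)): returned '2', offset=16
After 10 (seek(+1, CUR)): offset=17
After 11 (seek(-19, END)): offset=9

Answer: QEVW1RA80QMSQJC20QMSQJC22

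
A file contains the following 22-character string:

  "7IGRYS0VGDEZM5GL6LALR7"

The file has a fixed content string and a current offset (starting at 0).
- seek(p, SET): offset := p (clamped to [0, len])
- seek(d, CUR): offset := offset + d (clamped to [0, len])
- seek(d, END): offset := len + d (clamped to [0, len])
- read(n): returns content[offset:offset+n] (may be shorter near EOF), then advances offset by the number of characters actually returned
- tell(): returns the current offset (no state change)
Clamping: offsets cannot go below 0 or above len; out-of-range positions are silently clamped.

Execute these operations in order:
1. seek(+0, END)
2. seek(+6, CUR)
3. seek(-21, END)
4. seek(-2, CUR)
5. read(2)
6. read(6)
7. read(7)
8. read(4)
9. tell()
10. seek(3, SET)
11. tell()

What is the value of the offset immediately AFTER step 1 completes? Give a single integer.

After 1 (seek(+0, END)): offset=22

Answer: 22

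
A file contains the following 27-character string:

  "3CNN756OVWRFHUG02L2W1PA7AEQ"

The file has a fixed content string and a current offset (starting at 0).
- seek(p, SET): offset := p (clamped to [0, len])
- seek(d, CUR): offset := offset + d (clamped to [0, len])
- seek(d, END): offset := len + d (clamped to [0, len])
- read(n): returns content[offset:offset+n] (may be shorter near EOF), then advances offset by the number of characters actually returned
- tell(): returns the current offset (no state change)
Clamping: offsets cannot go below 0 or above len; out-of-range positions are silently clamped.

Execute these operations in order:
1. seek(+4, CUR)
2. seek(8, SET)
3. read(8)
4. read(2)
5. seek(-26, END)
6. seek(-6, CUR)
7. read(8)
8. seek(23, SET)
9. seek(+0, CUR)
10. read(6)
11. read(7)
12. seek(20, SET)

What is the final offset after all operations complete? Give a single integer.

Answer: 20

Derivation:
After 1 (seek(+4, CUR)): offset=4
After 2 (seek(8, SET)): offset=8
After 3 (read(8)): returned 'VWRFHUG0', offset=16
After 4 (read(2)): returned '2L', offset=18
After 5 (seek(-26, END)): offset=1
After 6 (seek(-6, CUR)): offset=0
After 7 (read(8)): returned '3CNN756O', offset=8
After 8 (seek(23, SET)): offset=23
After 9 (seek(+0, CUR)): offset=23
After 10 (read(6)): returned '7AEQ', offset=27
After 11 (read(7)): returned '', offset=27
After 12 (seek(20, SET)): offset=20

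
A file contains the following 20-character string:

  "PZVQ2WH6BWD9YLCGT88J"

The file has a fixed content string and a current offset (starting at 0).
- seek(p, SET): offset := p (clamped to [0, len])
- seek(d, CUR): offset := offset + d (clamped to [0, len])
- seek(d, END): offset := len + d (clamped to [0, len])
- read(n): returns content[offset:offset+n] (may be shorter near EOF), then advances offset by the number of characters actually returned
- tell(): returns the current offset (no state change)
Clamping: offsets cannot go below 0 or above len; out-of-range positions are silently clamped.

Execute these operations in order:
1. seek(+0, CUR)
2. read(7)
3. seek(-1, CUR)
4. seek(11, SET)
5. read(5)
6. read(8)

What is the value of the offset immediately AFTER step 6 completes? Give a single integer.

Answer: 20

Derivation:
After 1 (seek(+0, CUR)): offset=0
After 2 (read(7)): returned 'PZVQ2WH', offset=7
After 3 (seek(-1, CUR)): offset=6
After 4 (seek(11, SET)): offset=11
After 5 (read(5)): returned '9YLCG', offset=16
After 6 (read(8)): returned 'T88J', offset=20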